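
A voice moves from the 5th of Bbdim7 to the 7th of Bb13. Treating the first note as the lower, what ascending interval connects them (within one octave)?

Bbdim7 has Fb as its 5th, and Bb13 has Ab as its 7th.
From Fb to Ab is 4 semitones, exactly the major third.

major 3rd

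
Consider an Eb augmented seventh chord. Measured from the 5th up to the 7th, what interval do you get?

Ebaug7 (Eb augmented seventh) is spelled Eb-G-B-Db.
That puts B below Db.
From B to Db: 2 semitones over a third = diminished.

diminished third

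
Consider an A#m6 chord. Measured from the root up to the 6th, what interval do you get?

major sixth

A# minor sixth: A#, C#, E#, F##.
So we need the interval from A# up to F##.
Counting 6 letters and 9 half steps from A# gives a major sixth.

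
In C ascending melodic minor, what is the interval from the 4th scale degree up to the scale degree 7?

Spelling C ascending melodic minor: C D Eb F G A B.
That puts F below B.
From F to B: 6 semitones over a fourth = augmented.

augmented fourth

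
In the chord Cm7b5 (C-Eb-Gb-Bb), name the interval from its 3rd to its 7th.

perfect fifth

So we need the interval from Eb up to Bb.
Eb up to Bb spans 5 letter names and 7 semitones — a perfect fifth.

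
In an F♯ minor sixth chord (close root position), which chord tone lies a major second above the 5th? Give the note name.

F♯m6: F♯, A, C♯, D♯.
The 5th is C♯. A major second above C♯ is D♯.
D♯ is the chord's 6th.

D#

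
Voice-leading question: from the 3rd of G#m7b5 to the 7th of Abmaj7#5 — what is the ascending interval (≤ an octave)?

The 3rd of G#m7b5 is B; the 7th of Abmaj7#5 is G.
6 letter names make it a sixth; at 8 semitones (a half step narrower than major) the quality is minor.

minor sixth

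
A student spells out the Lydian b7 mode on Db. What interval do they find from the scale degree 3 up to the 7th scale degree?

Db lydian dominant: Db Eb F G Ab Bb Cb.
So we need the interval from F up to Cb.
F up to Cb is 6 semitones, a half step narrower than a perfect fifth, so the interval is diminished.

diminished fifth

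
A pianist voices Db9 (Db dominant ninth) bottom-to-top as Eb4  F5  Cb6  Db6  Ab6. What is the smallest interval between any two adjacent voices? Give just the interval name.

Adjacent intervals: Eb4→F5 = major ninth; F5→Cb6 = diminished fifth; Cb6→Db6 = major second; Db6→Ab6 = perfect fifth.
The smallest is Cb6 to Db6, a major second (2 semitones).

major second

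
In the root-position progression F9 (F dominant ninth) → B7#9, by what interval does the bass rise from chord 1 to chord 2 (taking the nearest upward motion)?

augmented fourth

The roots are F and B.
F up to B is 6 semitones, a half step wider than a perfect fourth, so the interval is augmented.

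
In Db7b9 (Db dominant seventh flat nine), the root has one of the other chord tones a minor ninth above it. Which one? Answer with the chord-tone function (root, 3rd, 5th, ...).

9th

The chord tones of Db7b9 are Db, F, Ab, Cb, Ebb.
The root is Db. A minor ninth above Db is Ebb.
Ebb is the chord's 9th.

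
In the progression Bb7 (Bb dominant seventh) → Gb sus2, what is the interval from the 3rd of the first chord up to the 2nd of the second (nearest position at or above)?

diminished 5th

Bb7 (Bb dominant seventh) has D as its 3rd, and Gb sus2 has Ab as its 2nd.
5 letter names make it a fifth; at 6 semitones (a half step narrower than perfect) the quality is diminished.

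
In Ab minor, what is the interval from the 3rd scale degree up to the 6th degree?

perfect fourth

The scale runs Ab Bb Cb Db Eb Fb Gb.
That puts Cb below Fb.
Counting 4 letters and 5 half steps from Cb gives a perfect fourth.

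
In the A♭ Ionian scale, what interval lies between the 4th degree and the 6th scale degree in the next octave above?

The scale runs A♭ B♭ C D♭ E♭ F G.
The 4th degree is D♭ and the degree 6 (up an octave) is F.
From D♭ to F is 16 semitones, exactly the major tenth.

major 10th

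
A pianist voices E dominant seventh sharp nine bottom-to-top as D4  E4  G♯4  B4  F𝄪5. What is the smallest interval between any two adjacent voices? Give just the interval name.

major second

Adjacent intervals: D4→E4 = major second; E4→G♯4 = major third; G♯4→B4 = minor third; B4→F𝄪5 = augmented fifth.
The smallest is D4 to E4, a major second (2 semitones).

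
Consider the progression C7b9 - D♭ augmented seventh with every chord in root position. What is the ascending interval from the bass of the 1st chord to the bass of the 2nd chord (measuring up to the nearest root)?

The roots are C and D♭.
C up to D♭ is 1 semitone, a half step narrower than a major second, so the interval is minor.

minor second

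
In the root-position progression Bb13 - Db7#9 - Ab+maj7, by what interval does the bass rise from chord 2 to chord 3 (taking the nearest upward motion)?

perfect fifth

The roots are Db and Ab.
From Db to Ab is 7 semitones, exactly the perfect fifth.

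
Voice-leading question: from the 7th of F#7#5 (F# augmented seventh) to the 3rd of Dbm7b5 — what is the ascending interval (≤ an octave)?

F#7#5 (F# augmented seventh) has E as its 7th, and Dbm7b5 has Fb as its 3rd.
2 letter names make it a second; at 0 semitones (a whole step narrower than major) the quality is diminished.

diminished second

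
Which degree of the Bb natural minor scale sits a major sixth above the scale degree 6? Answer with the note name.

Eb

The scale is Bb C Db Eb F Gb Ab.
The scale degree 6 is Gb; a major sixth above that is Eb — scale degree 4.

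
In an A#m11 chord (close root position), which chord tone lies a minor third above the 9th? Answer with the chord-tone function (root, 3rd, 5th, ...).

11th

Spelling the chord: A# C# E# G# B# D#.
The 9th is B#. A minor third above B# is D#.
D# is the chord's 11th.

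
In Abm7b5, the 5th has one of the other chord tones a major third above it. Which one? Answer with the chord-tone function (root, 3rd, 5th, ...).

The chord tones of Abø are Ab, Cb, Ebb, Gb.
The 5th is Ebb. A major third above Ebb is Gb.
Gb is the chord's 7th.

7th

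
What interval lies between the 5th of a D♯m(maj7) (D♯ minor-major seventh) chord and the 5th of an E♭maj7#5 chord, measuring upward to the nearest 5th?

D♯m(maj7) (D♯ minor-major seventh) has A♯ as its 5th, and E♭maj7#5 has B as its 5th.
2 letter names make it a second; at 1 semitone (a half step narrower than major) the quality is minor.

minor second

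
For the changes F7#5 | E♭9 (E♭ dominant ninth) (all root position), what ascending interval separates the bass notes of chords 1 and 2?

minor 7th

The roots are F and E♭.
F up to E♭ is 10 semitones, a half step narrower than a major seventh, so the interval is minor.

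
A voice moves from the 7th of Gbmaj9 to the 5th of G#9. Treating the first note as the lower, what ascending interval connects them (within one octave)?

The 7th of Gbmaj9 is F; the 5th of G#9 is D#.
6 letter names make it a sixth; at 10 semitones (a half step wider than major) the quality is augmented.

augmented 6th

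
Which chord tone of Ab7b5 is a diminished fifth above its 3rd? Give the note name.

Gb

Ab7b5 (Ab dominant seventh flat five) is spelled Ab, C, Ebb, Gb.
The 3rd is C. A diminished fifth above C is Gb.
Gb is the chord's 7th.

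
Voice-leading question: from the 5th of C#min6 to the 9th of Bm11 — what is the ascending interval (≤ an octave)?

perfect fourth

C#min6 has G# as its 5th, and Bm11 has C# as its 9th.
Counting 4 letters and 5 half steps from G# gives a perfect fourth.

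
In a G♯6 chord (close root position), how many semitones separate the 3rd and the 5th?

3

G♯6 (G♯ major sixth): G♯, B♯, D♯, E♯.
B♯ to D♯ is a minor third: 3 semitones.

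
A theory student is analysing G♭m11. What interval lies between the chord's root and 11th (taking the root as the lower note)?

The chord tones of G♭m11 are G♭-B𝄫-D♭-F♭-A♭-C♭.
The root is G♭ and the 11th is C♭.
G♭ up to C♭ spans 11 letter names and 17 semitones — a perfect eleventh.

perfect eleventh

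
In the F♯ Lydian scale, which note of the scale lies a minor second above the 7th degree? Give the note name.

The scale is F♯ G♯ A♯ B♯ C♯ D♯ E♯.
The 7th degree is E♯; a minor second above that is F♯ — scale degree 1.

F#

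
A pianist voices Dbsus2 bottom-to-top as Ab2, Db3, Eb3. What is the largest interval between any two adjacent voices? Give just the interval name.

Adjacent intervals: Ab2→Db3 = perfect fourth; Db3→Eb3 = major second.
The largest is Ab2 to Db3, a perfect fourth (5 semitones).

perfect fourth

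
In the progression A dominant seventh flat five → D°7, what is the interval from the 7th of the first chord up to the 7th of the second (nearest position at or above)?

The 7th of A dominant seventh flat five is G; the 7th of D°7 is Cb.
G up to Cb is 4 semitones, a half step narrower than a perfect fourth, so the interval is diminished.

d4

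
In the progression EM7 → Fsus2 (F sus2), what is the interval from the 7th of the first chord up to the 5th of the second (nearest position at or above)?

The 7th of EM7 is D#; the 5th of Fsus2 (F sus2) is C.
D# up to C is 9 semitones, a whole step narrower than a major seventh, so the interval is diminished.

diminished seventh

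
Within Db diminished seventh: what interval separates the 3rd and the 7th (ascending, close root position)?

Db diminished seventh: Db-Fb-Abb-Cbb.
That puts Fb below Cbb.
From Fb to Cbb: 6 semitones over a fifth = diminished.

diminished 5th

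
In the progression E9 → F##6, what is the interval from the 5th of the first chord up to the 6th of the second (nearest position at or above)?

E9 has B as its 5th, and F##6 has D## as its 6th.
From B to D##: 5 semitones over a third = augmented.

augmented 3rd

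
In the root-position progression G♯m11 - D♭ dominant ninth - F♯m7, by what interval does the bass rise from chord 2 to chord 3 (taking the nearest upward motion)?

The roots are D♭ and F♯.
3 letter names make it a third; at 5 semitones (a half step wider than major) the quality is augmented.

augmented 3rd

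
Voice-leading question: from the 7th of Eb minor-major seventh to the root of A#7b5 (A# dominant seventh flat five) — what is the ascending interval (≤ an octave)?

A5

The 7th of Eb minor-major seventh is D; the root of A#7b5 (A# dominant seventh flat five) is A#.
5 letter names make it a fifth; at 8 semitones (a half step wider than perfect) the quality is augmented.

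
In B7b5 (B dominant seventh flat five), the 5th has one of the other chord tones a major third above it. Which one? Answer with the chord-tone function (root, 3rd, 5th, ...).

Spelling the chord: B D♯ F A.
The 5th is F. A major third above F is A.
A is the chord's 7th.

7th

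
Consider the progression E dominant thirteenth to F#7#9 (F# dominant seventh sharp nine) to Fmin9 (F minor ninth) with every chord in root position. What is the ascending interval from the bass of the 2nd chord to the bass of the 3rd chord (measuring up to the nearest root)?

The roots are F# and F.
F# up to F is 11 semitones, a half step narrower than a perfect octave, so the interval is diminished.

diminished octave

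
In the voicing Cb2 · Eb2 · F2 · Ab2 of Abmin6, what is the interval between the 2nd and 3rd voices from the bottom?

Those voices are Eb2 and F2.
From Eb to F is 2 semitones, exactly the major second.

major second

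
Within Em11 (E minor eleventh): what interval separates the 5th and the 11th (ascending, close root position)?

Em11: E–G–B–D–F#–A.
The 5th is B and the 11th is A.
From B to A: 10 semitones over a seventh = minor.

minor 7th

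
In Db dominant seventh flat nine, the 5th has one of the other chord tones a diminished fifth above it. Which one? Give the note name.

Db7b9: Db–F–Ab–Cb–Ebb.
The 5th is Ab. A diminished fifth above Ab is Ebb.
Ebb is the chord's 9th.

Ebb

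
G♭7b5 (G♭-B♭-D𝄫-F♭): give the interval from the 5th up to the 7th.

That puts D𝄫 below F♭.
From D𝄫 to F♭ is 4 semitones, exactly the major third.

major third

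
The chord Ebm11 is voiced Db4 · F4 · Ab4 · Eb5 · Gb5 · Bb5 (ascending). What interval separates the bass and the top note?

The outer voices are Db4 and Bb5.
From Db to Bb is 21 semitones, exactly the major thirteenth.

major thirteenth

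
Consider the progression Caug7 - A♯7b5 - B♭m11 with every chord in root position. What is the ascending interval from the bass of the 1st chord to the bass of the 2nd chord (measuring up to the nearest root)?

The roots are C and A♯.
From C to A♯: 10 semitones over a sixth = augmented.

augmented 6th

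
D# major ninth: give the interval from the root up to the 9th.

D# major ninth: D#–F##–A#–C##–E#.
So we need the interval from D# up to E#.
From D# to E# is 14 semitones, exactly the major ninth.

M9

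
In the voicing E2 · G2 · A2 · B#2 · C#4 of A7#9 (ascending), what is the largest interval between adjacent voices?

m9

Adjacent intervals: E2→G2 = minor third; G2→A2 = major second; A2→B#2 = augmented second; B#2→C#4 = minor ninth.
The largest is B#2 to C#4, a minor ninth (13 semitones).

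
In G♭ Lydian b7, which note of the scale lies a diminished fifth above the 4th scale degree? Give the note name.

Gb

The scale is G♭ A♭ B♭ C D♭ E♭ F♭.
The 4th scale degree is C; a diminished fifth above that is G♭ — scale degree 1.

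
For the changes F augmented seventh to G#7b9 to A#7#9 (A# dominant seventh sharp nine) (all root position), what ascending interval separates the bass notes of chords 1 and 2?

augmented second

The roots are F and G#.
2 letter names make it a second; at 3 semitones (a half step wider than major) the quality is augmented.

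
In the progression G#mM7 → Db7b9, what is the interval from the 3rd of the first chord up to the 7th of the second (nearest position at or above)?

G#mM7 has B as its 3rd, and Db7b9 has Cb as its 7th.
B up to Cb is 0 semitones, a whole step narrower than a major second, so the interval is diminished.

diminished second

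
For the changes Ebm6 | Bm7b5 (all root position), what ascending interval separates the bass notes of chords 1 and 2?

augmented fifth

The roots are Eb and B.
Eb up to B is 8 semitones, a half step wider than a perfect fifth, so the interval is augmented.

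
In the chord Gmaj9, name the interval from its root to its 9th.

Spelling the chord: G B D F# A.
That puts G below A.
From G to A is 14 semitones, exactly the major ninth.

major ninth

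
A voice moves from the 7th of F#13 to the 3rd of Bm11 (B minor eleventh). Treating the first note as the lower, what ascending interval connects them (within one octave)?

minor 7th

The 7th of F#13 is E; the 3rd of Bm11 (B minor eleventh) is D.
7 letter names make it a seventh; at 10 semitones (a half step narrower than major) the quality is minor.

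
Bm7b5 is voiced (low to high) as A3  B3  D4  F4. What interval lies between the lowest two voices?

Those voices are A3 and B3.
From A to B is 2 semitones, exactly the major second.

M2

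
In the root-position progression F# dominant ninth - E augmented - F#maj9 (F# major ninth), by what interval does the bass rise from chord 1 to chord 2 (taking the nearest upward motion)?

The roots are F# and E.
F# up to E is 10 semitones, a half step narrower than a major seventh, so the interval is minor.

minor 7th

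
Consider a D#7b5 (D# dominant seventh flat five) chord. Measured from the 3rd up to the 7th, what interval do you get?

The chord tones of D# dominant seventh flat five are D# F## A C#.
The 3rd is F## and the 7th is C#.
5 letter names make it a fifth; at 6 semitones (a half step narrower than perfect) the quality is diminished.
This 3–7 tritone is the characteristic tension at the heart of the dominant sound.

diminished 5th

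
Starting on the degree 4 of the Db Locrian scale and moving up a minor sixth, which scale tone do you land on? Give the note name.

The scale is Db Ebb Fb Gb Abb Bbb Cb.
The degree 4 is Gb; a minor sixth above that is Ebb — scale degree 2.

Ebb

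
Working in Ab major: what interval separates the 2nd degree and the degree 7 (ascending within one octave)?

M6

Spelling Ab major: Ab Bb C Db Eb F G.
That puts Bb below G.
Bb up to G spans 6 letter names and 9 semitones — a major sixth.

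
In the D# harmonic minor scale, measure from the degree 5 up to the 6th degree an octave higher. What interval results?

m9

D# harmonic minor: D# E# F# G# A# B C##.
Degree 5 = A#; 6th degree (up an octave) = B.
A# up to B is 13 semitones, a half step narrower than a major ninth, so the interval is minor.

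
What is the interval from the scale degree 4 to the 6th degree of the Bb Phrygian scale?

Bb phrygian: Bb Cb Db Eb F Gb Ab.
That puts Eb below Gb.
Eb up to Gb is 3 semitones, a half step narrower than a major third, so the interval is minor.

m3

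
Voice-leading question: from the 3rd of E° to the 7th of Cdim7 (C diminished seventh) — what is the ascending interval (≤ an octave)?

E° has G as its 3rd, and Cdim7 (C diminished seventh) has B𝄫 as its 7th.
From G to B𝄫: 2 semitones over a third = diminished.

diminished third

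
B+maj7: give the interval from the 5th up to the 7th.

The chord tones of B+maj7 are B D# F## A#.
The 5th is F## and the 7th is A#.
F## up to A# is 3 semitones, a half step narrower than a major third, so the interval is minor.

minor 3rd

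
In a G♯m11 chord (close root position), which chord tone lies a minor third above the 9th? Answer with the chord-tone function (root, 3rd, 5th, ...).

11th

Spelling the chord: G♯-B-D♯-F♯-A♯-C♯.
The 9th is A♯. A minor third above A♯ is C♯.
C♯ is the chord's 11th.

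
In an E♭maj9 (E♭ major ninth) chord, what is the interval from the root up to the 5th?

E♭ major ninth: E♭–G–B♭–D–F.
So we need the interval from E♭ up to B♭.
E♭ up to B♭ spans 5 letter names and 7 semitones — a perfect fifth.

perfect fifth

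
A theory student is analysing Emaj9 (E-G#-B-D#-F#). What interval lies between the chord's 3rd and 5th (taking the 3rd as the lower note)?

So we need the interval from G# up to B.
From G# to B: 3 semitones over a third = minor.

m3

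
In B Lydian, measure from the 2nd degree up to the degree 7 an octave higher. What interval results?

Spelling B Lydian: B C# D# E# F# G# A#.
So we need the interval from C# up to A#.
From C# to A# is 21 semitones, exactly the major thirteenth.

major 13th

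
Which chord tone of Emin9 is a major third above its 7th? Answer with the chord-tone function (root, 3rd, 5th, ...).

Em9: E–G–B–D–F#.
The 7th is D. A major third above D is F#.
F# is the chord's 9th.

9th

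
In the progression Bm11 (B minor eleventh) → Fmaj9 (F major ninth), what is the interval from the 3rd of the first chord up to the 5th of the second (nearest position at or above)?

The 3rd of Bm11 (B minor eleventh) is D; the 5th of Fmaj9 (F major ninth) is C.
D up to C is 10 semitones, a half step narrower than a major seventh, so the interval is minor.

minor seventh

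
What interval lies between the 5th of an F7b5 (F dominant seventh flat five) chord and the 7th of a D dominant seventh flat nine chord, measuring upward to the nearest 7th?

augmented unison

F7b5 (F dominant seventh flat five) has Cb as its 5th, and D dominant seventh flat nine has C as its 7th.
Cb up to C is 1 semitone, a half step wider than a perfect unison, so the interval is augmented.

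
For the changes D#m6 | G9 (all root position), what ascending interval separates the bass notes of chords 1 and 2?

d4

The roots are D# and G.
From D# to G: 4 semitones over a fourth = diminished.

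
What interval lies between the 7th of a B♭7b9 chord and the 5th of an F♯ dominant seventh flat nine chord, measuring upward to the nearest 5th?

The 7th of B♭7b9 is A♭; the 5th of F♯ dominant seventh flat nine is C♯.
From A♭ to C♯: 5 semitones over a third = augmented.

augmented third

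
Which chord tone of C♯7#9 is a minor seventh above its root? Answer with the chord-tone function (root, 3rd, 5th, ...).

7th

Spelling the chord: C♯ E♯ G♯ B D𝄪.
The root is C♯. A minor seventh above C♯ is B.
B is the chord's 7th.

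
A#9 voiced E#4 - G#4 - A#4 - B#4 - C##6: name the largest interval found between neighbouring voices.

major ninth

Adjacent intervals: E#4→G#4 = minor third; G#4→A#4 = major second; A#4→B#4 = major second; B#4→C##6 = major ninth.
The largest is B#4 to C##6, a major ninth (14 semitones).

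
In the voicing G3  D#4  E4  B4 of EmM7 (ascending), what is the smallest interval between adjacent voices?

Adjacent intervals: G3→D#4 = augmented fifth; D#4→E4 = minor second; E4→B4 = perfect fifth.
The smallest is D#4 to E4, a minor second (1 semitone).

minor second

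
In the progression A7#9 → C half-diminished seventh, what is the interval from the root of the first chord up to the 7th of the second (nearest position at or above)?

minor second

The root of A7#9 is A; the 7th of C half-diminished seventh is Bb.
From A to Bb: 1 semitone over a second = minor.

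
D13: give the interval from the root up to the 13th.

major thirteenth

D13: D–F#–A–C–E–B.
That puts D below B.
From D to B is 21 semitones, exactly the major thirteenth.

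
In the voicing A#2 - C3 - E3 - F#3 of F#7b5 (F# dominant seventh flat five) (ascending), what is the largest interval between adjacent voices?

major third

Adjacent intervals: A#2→C3 = diminished third; C3→E3 = major third; E3→F#3 = major second.
The largest is C3 to E3, a major third (4 semitones).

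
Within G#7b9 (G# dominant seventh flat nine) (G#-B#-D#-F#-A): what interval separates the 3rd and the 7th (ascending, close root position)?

d5

3rd = B#; 7th = F#.
B# up to F# is 6 semitones, a half step narrower than a perfect fifth, so the interval is diminished.
This 3–7 tritone is the characteristic tension at the heart of the dominant sound.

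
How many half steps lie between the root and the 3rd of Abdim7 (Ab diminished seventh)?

3

Spelling the chord: Ab-Cb-Ebb-Gbb.
Ab to Cb is a minor third: 3 semitones.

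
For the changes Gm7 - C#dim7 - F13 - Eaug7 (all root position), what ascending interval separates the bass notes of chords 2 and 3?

diminished fourth

The roots are C# and F.
From C# to F: 4 semitones over a fourth = diminished.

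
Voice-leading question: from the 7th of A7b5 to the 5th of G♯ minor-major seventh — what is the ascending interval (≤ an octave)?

augmented fifth

The 7th of A7b5 is G; the 5th of G♯ minor-major seventh is D♯.
G up to D♯ is 8 semitones, a half step wider than a perfect fifth, so the interval is augmented.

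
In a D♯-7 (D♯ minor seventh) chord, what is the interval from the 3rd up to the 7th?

perfect fifth

D♯m7 (D♯ minor seventh) is spelled D♯ F♯ A♯ C♯.
3rd = F♯; 7th = C♯.
F♯ up to C♯ spans 5 letter names and 7 semitones — a perfect fifth.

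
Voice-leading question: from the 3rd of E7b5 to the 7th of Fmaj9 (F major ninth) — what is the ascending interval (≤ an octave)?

E7b5 has G♯ as its 3rd, and Fmaj9 (F major ninth) has E as its 7th.
From G♯ to E: 8 semitones over a sixth = minor.

minor 6th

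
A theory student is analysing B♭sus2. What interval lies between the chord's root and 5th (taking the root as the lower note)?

The chord tones of B♭ sus2 are B♭–C–F.
Root = B♭; 5th = F.
B♭ up to F spans 5 letter names and 7 semitones — a perfect fifth.

perfect fifth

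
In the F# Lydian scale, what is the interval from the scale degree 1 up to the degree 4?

F# lydian: F# G# A# B# C# D# E#.
The scale degree 1 is F# and the 4th scale degree is B#.
F# up to B# is 6 semitones, a half step wider than a perfect fourth, so the interval is augmented.

augmented fourth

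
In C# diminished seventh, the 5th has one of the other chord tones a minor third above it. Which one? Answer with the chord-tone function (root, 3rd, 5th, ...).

The chord tones of C#°7 are C# E G Bb.
The 5th is G. A minor third above G is Bb.
Bb is the chord's 7th.

7th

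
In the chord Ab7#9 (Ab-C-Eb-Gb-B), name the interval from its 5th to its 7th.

The 5th is Eb and the 7th is Gb.
3 letter names make it a third; at 3 semitones (a half step narrower than major) the quality is minor.

minor third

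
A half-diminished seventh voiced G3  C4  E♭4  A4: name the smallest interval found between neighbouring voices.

Adjacent intervals: G3→C4 = perfect fourth; C4→E♭4 = minor third; E♭4→A4 = augmented fourth.
The smallest is C4 to E♭4, a minor third (3 semitones).

minor 3rd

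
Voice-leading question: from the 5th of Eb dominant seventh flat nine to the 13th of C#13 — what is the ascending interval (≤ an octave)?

The 5th of Eb dominant seventh flat nine is Bb; the 13th of C#13 is A#.
From Bb to A#: 12 semitones over a seventh = augmented.

augmented seventh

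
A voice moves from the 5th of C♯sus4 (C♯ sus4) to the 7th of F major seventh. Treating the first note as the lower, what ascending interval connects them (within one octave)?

minor sixth

C♯sus4 (C♯ sus4) has G♯ as its 5th, and F major seventh has E as its 7th.
6 letter names make it a sixth; at 8 semitones (a half step narrower than major) the quality is minor.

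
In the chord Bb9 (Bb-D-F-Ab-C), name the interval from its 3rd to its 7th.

diminished fifth

That puts D below Ab.
D up to Ab is 6 semitones, a half step narrower than a perfect fifth, so the interval is diminished.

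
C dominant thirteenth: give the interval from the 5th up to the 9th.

perfect fifth

Spelling the chord: C–E–G–Bb–D–A.
That puts G below D.
From G to D is 7 semitones, exactly the perfect fifth.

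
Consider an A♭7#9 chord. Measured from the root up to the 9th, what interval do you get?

The chord tones of A♭7#9 are A♭–C–E♭–G♭–B.
Root = A♭; 9th = B.
9 letter names make it a ninth; at 15 semitones (a half step wider than major) the quality is augmented.

augmented ninth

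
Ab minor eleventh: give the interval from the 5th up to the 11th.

The chord tones of Abm11 (Ab minor eleventh) are Ab-Cb-Eb-Gb-Bb-Db.
That puts Eb below Db.
7 letter names make it a seventh; at 10 semitones (a half step narrower than major) the quality is minor.

minor seventh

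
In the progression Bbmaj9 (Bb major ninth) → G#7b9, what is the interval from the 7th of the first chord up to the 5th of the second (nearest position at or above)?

The 7th of Bbmaj9 (Bb major ninth) is A; the 5th of G#7b9 is D#.
From A to D#: 6 semitones over a fourth = augmented.

augmented fourth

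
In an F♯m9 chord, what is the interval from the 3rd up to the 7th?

Spelling the chord: F♯-A-C♯-E-G♯.
So we need the interval from A up to E.
A up to E spans 5 letter names and 7 semitones — a perfect fifth.

perfect fifth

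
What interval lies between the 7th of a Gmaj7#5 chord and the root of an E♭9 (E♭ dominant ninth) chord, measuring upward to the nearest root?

diminished seventh

The 7th of Gmaj7#5 is F♯; the root of E♭9 (E♭ dominant ninth) is E♭.
F♯ up to E♭ is 9 semitones, a whole step narrower than a major seventh, so the interval is diminished.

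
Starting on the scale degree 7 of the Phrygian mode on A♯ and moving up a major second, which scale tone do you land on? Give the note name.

The scale is A♯ B C♯ D♯ E♯ F♯ G♯.
The scale degree 7 is G♯; a major second above that is A♯ — scale degree 1.

A#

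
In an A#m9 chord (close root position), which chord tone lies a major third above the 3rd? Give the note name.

A# minor ninth is spelled A#, C#, E#, G#, B#.
The 3rd is C#. A major third above C# is E#.
E# is the chord's 5th.

E#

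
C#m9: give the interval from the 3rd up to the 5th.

C# minor ninth is spelled C#–E–G#–B–D#.
So we need the interval from E up to G#.
Counting 3 letters and 4 half steps from E gives a major third.

M3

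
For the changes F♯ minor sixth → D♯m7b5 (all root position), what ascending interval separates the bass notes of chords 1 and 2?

major 6th

The roots are F♯ and D♯.
From F♯ to D♯ is 9 semitones, exactly the major sixth.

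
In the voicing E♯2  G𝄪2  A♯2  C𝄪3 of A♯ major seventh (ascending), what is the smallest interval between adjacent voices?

Adjacent intervals: E♯2→G𝄪2 = major third; G𝄪2→A♯2 = minor second; A♯2→C𝄪3 = major third.
The smallest is G𝄪2 to A♯2, a minor second (1 semitone).

m2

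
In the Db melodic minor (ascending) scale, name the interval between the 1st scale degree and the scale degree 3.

m3

Spelling the Db melodic minor (ascending) scale: Db Eb Fb Gb Ab Bb C.
That puts Db below Fb.
Db up to Fb is 3 semitones, a half step narrower than a major third, so the interval is minor.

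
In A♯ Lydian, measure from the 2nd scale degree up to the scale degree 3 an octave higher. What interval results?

major ninth

A♯ lydian: A♯ B♯ C𝄪 D𝄪 E♯ F𝄪 G𝄪.
2nd scale degree = B♯; 3rd scale degree (up an octave) = C𝄪.
Counting 9 letters and 14 half steps from B♯ gives a major ninth.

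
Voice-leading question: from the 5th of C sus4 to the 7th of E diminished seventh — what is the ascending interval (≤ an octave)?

C sus4 has G as its 5th, and E diminished seventh has D♭ as its 7th.
From G to D♭: 6 semitones over a fifth = diminished.

diminished fifth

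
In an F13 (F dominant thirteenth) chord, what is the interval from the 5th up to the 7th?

Spelling the chord: F–A–C–Eb–G–D.
So we need the interval from C up to Eb.
3 letter names make it a third; at 3 semitones (a half step narrower than major) the quality is minor.

minor third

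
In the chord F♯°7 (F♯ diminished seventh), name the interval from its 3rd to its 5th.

minor third

Spelling the chord: F♯-A-C-E♭.
3rd = A; 5th = C.
A up to C is 3 semitones, a half step narrower than a major third, so the interval is minor.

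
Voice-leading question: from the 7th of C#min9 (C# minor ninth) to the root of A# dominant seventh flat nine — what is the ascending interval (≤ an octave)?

major 7th

The 7th of C#min9 (C# minor ninth) is B; the root of A# dominant seventh flat nine is A#.
From B to A# is 11 semitones, exactly the major seventh.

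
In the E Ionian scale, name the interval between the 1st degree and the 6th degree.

The scale runs E F# G# A B C# D#.
1st degree = E; degree 6 = C#.
From E to C# is 9 semitones, exactly the major sixth.

major sixth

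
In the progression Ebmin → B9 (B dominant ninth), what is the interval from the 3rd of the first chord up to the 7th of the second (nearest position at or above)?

The 3rd of Ebmin is Gb; the 7th of B9 (B dominant ninth) is A.
From Gb to A: 3 semitones over a second = augmented.

augmented second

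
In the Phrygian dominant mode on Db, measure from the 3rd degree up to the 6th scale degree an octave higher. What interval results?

Spelling the Phrygian dominant mode on Db: Db Ebb F Gb Ab Bbb Cb.
So we need the interval from F up to Bbb.
11 letter names make it an eleventh; at 16 semitones (a half step narrower than perfect) the quality is diminished.

diminished eleventh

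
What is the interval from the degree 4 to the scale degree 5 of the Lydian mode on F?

minor second

The scale runs F G A B C D E.
So we need the interval from B up to C.
2 letter names make it a second; at 1 semitone (a half step narrower than major) the quality is minor.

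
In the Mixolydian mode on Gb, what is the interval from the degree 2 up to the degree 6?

perfect fifth

The scale runs Gb Ab Bb Cb Db Eb Fb.
That puts Ab below Eb.
From Ab to Eb is 7 semitones, exactly the perfect fifth.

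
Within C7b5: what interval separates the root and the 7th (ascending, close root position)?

Spelling the chord: C, E, Gb, Bb.
That puts C below Bb.
7 letter names make it a seventh; at 10 semitones (a half step narrower than major) the quality is minor.

minor seventh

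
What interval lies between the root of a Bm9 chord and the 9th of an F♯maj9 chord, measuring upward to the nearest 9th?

major sixth

Bm9 has B as its root, and F♯maj9 has G♯ as its 9th.
Counting 6 letters and 9 half steps from B gives a major sixth.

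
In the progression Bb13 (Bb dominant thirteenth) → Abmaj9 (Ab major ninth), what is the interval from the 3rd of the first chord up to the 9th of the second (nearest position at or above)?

minor 6th

Bb13 (Bb dominant thirteenth) has D as its 3rd, and Abmaj9 (Ab major ninth) has Bb as its 9th.
6 letter names make it a sixth; at 8 semitones (a half step narrower than major) the quality is minor.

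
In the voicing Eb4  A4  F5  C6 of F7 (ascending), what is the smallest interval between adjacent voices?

augmented fourth

Adjacent intervals: Eb4→A4 = augmented fourth; A4→F5 = minor sixth; F5→C6 = perfect fifth.
The smallest is Eb4 to A4, an augmented fourth (6 semitones).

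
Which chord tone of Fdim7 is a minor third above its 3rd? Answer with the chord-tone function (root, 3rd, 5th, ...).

5th

The chord tones of F°7 (F diminished seventh) are F-Ab-Cb-Ebb.
The 3rd is Ab. A minor third above Ab is Cb.
Cb is the chord's 5th.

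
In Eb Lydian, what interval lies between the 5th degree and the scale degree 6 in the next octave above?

M9

The scale runs Eb F G A Bb C D.
So we need the interval from Bb up to C.
Bb up to C spans 9 letter names and 14 semitones — a major ninth.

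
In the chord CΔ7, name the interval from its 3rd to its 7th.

perfect 5th

C major seventh is spelled C-E-G-B.
3rd = E; 7th = B.
Counting 5 letters and 7 half steps from E gives a perfect fifth.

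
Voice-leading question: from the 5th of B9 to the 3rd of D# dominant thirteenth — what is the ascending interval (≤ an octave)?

The 5th of B9 is F#; the 3rd of D# dominant thirteenth is F##.
From F# to F##: 1 semitone over a unison = augmented.

augmented unison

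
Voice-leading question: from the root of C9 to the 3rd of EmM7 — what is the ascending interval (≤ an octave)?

P5

C9 has C as its root, and EmM7 has G as its 3rd.
From C to G is 7 semitones, exactly the perfect fifth.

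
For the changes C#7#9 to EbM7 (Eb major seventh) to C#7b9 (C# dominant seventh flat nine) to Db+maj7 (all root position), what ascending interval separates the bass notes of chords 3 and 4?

The roots are C# and Db.
C# up to Db is 0 semitones, a whole step narrower than a major second, so the interval is diminished.

diminished 2nd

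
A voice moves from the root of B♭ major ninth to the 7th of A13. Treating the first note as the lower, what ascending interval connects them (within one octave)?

The root of B♭ major ninth is B♭; the 7th of A13 is G.
From B♭ to G is 9 semitones, exactly the major sixth.

major sixth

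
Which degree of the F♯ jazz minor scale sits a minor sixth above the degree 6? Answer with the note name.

The scale is F♯ G♯ A B C♯ D♯ E♯.
The degree 6 is D♯; a minor sixth above that is B — scale degree 4.

B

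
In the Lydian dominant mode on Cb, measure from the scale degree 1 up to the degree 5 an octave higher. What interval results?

Spelling the Lydian dominant mode on Cb: Cb Db Eb F Gb Ab Bbb.
Scale degree 1 = Cb; 5th scale degree (up an octave) = Gb.
From Cb to Gb is 19 semitones, exactly the perfect twelfth.

perfect 12th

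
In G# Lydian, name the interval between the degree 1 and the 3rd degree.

major third

G# lydian: G# A# B# C## D# E# F##.
Degree 1 = G#; degree 3 = B#.
Counting 3 letters and 4 half steps from G# gives a major third.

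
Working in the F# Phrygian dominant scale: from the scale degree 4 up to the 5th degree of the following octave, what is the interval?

F# phrygian dominant: F# G A# B C# D E.
That puts B below C#.
Counting 9 letters and 14 half steps from B gives a major ninth.

major ninth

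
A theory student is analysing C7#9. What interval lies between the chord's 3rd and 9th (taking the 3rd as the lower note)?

C dominant seventh sharp nine is spelled C-E-G-Bb-D#.
3rd = E; 9th = D#.
From E to D# is 11 semitones, exactly the major seventh.

major 7th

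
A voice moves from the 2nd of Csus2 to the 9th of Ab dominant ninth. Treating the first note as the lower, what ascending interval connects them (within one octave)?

The 2nd of Csus2 is D; the 9th of Ab dominant ninth is Bb.
6 letter names make it a sixth; at 8 semitones (a half step narrower than major) the quality is minor.

minor 6th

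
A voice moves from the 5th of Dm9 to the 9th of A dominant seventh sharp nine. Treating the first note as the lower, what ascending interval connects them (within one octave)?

augmented second

Dm9 has A as its 5th, and A dominant seventh sharp nine has B♯ as its 9th.
A up to B♯ is 3 semitones, a half step wider than a major second, so the interval is augmented.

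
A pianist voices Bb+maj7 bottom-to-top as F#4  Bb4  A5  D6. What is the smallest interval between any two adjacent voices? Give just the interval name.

Adjacent intervals: F#4→Bb4 = diminished fourth; Bb4→A5 = major seventh; A5→D6 = perfect fourth.
The smallest is F#4 to Bb4, a diminished fourth (4 semitones).

diminished fourth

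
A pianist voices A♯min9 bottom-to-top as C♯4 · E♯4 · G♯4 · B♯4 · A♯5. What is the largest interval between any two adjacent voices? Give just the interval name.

Adjacent intervals: C♯4→E♯4 = major third; E♯4→G♯4 = minor third; G♯4→B♯4 = major third; B♯4→A♯5 = minor seventh.
The largest is B♯4 to A♯5, a minor seventh (10 semitones).

minor 7th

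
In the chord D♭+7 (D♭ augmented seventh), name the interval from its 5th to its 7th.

diminished third

Spelling the chord: D♭–F–A–C♭.
5th = A; 7th = C♭.
From A to C♭: 2 semitones over a third = diminished.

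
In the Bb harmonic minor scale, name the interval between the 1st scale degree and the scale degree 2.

Spelling the Bb harmonic minor scale: Bb C Db Eb F Gb A.
1st scale degree = Bb; 2nd scale degree = C.
Counting 2 letters and 2 half steps from Bb gives a major second.

major 2nd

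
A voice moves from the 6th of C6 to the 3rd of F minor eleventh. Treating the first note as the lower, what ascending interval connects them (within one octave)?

diminished octave

The 6th of C6 is A; the 3rd of F minor eleventh is Ab.
A up to Ab is 11 semitones, a half step narrower than a perfect octave, so the interval is diminished.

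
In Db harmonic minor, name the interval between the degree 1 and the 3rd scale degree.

Spelling Db harmonic minor: Db Eb Fb Gb Ab Bbb C.
That puts Db below Fb.
From Db to Fb: 3 semitones over a third = minor.

minor third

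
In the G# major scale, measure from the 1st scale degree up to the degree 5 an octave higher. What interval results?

Spelling the G# major scale: G# A# B# C# D# E# F##.
1st scale degree = G#; degree 5 (up an octave) = D#.
G# up to D# spans 12 letter names and 19 semitones — a perfect twelfth.

perfect twelfth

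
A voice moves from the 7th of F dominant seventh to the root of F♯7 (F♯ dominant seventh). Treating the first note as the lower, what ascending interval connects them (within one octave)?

F dominant seventh has E♭ as its 7th, and F♯7 (F♯ dominant seventh) has F♯ as its root.
E♭ up to F♯ is 3 semitones, a half step wider than a major second, so the interval is augmented.

augmented second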